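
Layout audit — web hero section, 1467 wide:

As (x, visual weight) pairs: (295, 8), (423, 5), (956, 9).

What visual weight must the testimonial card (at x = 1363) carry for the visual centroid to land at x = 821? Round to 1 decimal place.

w ≈ 9.2

Existing Σw = 22 (8 + 5 + 9); existing moment 8·295 + 5·423 + 9·956 = 13079.
Set Σw·x/Σw = 821: (13079 + 1363w) = 821·(22 + w).
Solving: w = (821·22 − 13079) / (1363 − 821) = 4983 / 542 ≈ 9.19.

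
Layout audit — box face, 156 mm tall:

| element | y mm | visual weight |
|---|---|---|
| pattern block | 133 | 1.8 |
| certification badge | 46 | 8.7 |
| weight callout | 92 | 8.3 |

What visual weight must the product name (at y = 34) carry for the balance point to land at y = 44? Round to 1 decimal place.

Existing Σw = 18.8 (1.8 + 8.7 + 8.3); existing moment 1.8·133 + 8.7·46 + 8.3·92 = 1403.2.
For the centroid to hit 44: (1403.2 + w·34) / (18.8 + w) = 44.
Rearranging, w·(34 − 44) = 44·18.8 − 1403.2 = -576.0, so w ≈ -576.0/-10 = 57.60.

w ≈ 57.6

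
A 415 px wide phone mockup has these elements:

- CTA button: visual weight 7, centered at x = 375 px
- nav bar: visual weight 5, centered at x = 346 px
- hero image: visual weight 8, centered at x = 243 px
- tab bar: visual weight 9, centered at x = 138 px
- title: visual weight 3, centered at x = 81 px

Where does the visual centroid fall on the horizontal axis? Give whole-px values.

Weights sum to 7 + 5 + 8 + 9 + 3 = 32.
x: (7·375 + 5·346 + 8·243 + 9·138 + 3·81) / 32 = 7784 / 32 ≈ 243.25

x ≈ 243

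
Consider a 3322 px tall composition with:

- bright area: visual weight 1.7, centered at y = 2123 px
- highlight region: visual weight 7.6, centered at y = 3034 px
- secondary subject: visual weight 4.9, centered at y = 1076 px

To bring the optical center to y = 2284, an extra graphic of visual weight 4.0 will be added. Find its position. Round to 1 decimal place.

New total weight: (1.7 + 7.6 + 4.9) + 4.0 = 18.2.
y: need Σw·y = 18.2·2284 = 41568.8. Existing = 1.7·2123 + 7.6·3034 + 4.9·1076 = 31939.9. Remainder 9628.9 / 4.0 ≈ 2407.22.

y ≈ 2407.2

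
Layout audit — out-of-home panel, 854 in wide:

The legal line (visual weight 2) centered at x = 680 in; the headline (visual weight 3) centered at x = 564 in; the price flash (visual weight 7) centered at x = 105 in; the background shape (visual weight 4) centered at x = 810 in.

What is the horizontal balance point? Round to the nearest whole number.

Total weight = 2 + 3 + 7 + 4 = 16.
x-moment: 2·680 + 3·564 + 7·105 + 4·810 = 7027; centroid 7027/16 ≈ 439.19.

x ≈ 439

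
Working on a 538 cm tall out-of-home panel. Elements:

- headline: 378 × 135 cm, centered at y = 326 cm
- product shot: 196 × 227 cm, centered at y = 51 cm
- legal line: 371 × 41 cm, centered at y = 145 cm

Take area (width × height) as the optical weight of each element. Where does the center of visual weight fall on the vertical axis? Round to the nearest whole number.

Areas: headline 378·135 = 51030, product shot 196·227 = 44492, legal line 371·41 = 15211. Total weight = 110733.
y: (51030·326 + 44492·51 + 15211·145) / 110733 = 21110467 / 110733 ≈ 190.64

y ≈ 191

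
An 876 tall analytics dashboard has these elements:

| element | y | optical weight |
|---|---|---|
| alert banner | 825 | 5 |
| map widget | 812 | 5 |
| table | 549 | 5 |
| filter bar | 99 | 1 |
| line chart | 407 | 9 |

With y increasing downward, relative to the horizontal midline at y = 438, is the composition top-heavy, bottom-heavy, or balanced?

Σw = 5 + 5 + 5 + 1 + 9 = 25.
Σw·y = 5·825 + 5·812 + 5·549 + 1·99 + 9·407 = 14692, so ȳ = 14692/25 ≈ 587.68.
587.7 vs midline 438 → bottom-heavy.

bottom-heavy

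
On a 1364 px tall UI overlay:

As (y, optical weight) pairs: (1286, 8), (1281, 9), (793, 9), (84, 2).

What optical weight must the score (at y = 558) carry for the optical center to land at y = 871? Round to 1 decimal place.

w ≈ 15.1

Known weights sum to 8 + 9 + 9 + 2 = 28; their moment is 8·1286 + 9·1281 + 9·793 + 2·84 = 29122.
Balance at y = 871 requires (29122 + w·558) / (28 + w) = 871.
Solving: w = (871·28 − 29122) / (558 − 871) = -4734 / -313 ≈ 15.12.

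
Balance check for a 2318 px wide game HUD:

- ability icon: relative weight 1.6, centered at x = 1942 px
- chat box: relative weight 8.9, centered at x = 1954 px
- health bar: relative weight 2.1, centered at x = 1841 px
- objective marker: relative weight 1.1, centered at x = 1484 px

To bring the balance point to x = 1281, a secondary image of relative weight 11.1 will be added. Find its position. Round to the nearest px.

x ≈ 520

With the secondary image, Σw becomes 1.6 + 8.9 + 2.1 + 1.1 + 11.1 = 24.8.
Along x: (25996.3 + 11.1·x) / 24.8 = 1281 (existing moment 1.6·1942 + 8.9·1954 + 2.1·1841 + 1.1·1484 = 25996.3) ⇒ x = (31768.8 − 25996.3) / 11.1 ≈ 520.05.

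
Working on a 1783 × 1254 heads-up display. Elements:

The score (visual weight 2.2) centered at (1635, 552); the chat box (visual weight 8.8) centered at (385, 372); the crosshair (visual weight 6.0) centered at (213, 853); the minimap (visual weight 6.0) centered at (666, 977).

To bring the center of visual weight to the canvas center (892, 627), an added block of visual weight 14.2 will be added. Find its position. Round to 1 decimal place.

(1473.5, 553.3)

With the added block, Σw becomes 2.2 + 8.8 + 6.0 + 6.0 + 14.2 = 37.2.
Along x: (12259.0 + 14.2·x) / 37.2 = 892 (existing moment 2.2·1635 + 8.8·385 + 6.0·213 + 6.0·666 = 12259.0) ⇒ x = (33182.4 − 12259.0) / 14.2 ≈ 1473.48.
Along y: (15468.0 + 14.2·y) / 37.2 = 627 (existing moment 2.2·552 + 8.8·372 + 6.0·853 + 6.0·977 = 15468.0) ⇒ y = (23324.4 − 15468.0) / 14.2 ≈ 553.27.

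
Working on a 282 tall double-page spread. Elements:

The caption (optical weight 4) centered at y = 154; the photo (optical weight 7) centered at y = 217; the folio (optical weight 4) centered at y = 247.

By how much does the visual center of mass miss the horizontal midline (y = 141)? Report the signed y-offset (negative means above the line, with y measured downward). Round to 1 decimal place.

Total weight = 4 + 7 + 4 = 15.
y-moment: 4·154 + 7·217 + 4·247 = 3123; centroid 3123/15 ≈ 208.20.
Difference: 208.20 − 141 ≈ 67.20.

≈ 67.2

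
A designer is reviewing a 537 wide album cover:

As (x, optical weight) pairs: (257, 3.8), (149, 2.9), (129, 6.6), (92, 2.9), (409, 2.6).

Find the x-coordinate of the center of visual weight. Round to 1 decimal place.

Weights sum to 3.8 + 2.9 + 6.6 + 2.9 + 2.6 = 18.8.
Σw·x = 3.8·257 + 2.9·149 + 6.6·129 + 2.9·92 + 2.6·409 = 3590.3, so x̄ = 3590.3/18.8 ≈ 190.97.

x ≈ 191.0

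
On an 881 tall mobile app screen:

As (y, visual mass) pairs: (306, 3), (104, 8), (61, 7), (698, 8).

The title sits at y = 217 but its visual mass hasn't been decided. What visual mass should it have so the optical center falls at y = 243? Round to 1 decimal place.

Fixed elements: Σw = 3 + 8 + 7 + 8 = 26, Σw·y = 3·306 + 8·104 + 7·61 + 8·698 = 7761.
For the centroid to hit 243: (7761 + w·217) / (26 + w) = 243.
Rearranging, w·(217 − 243) = 243·26 − 7761 = -1443, so w ≈ -1443/-26 = 55.50.

w ≈ 55.5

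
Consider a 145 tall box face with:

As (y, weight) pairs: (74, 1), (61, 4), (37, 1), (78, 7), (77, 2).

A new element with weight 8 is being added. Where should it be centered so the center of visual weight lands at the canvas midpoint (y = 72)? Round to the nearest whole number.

y ≈ 75

New total weight: (1 + 4 + 1 + 7 + 2) + 8 = 23.
Along y: (1055 + 8·y) / 23 = 72 (existing moment 1·74 + 4·61 + 1·37 + 7·78 + 2·77 = 1055) ⇒ y = (1656 − 1055) / 8 ≈ 75.12.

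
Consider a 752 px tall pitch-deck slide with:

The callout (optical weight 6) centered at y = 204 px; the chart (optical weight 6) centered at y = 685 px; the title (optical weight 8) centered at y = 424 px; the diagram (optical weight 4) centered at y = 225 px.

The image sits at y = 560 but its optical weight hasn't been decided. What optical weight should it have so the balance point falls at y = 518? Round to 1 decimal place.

w ≈ 66.8

Existing Σw = 24 (6 + 6 + 8 + 4); existing moment 6·204 + 6·685 + 8·424 + 4·225 = 9626.
Set Σw·y/Σw = 518: (9626 + 560w) = 518·(24 + w).
Rearranging, w·(560 − 518) = 518·24 − 9626 = 2806, so w ≈ 2806/42 = 66.81.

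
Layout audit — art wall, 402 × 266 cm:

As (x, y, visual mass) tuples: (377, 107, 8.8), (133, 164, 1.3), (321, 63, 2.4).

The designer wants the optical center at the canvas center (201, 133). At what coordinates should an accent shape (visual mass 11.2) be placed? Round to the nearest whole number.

(45, 165)

After adding the accent shape, total weight = 8.8 + 1.3 + 2.4 + 11.2 = 23.7.
x: target moment 23.7×201 = 4763.7; current 8.8·377 + 1.3·133 + 2.4·321 = 4260.9; the accent shape supplies 502.8, so x = 502.8/11.2 ≈ 44.89.
y: target moment 23.7×133 = 3152.1; current 8.8·107 + 1.3·164 + 2.4·63 = 1306.0; the accent shape supplies 1846.1, so y = 1846.1/11.2 ≈ 164.83.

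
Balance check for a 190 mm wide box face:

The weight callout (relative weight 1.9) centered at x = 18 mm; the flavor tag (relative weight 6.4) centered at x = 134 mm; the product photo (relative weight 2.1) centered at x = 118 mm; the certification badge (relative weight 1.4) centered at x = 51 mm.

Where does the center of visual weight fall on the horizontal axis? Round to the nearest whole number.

Total weight = 1.9 + 6.4 + 2.1 + 1.4 = 11.8.
Σw·x = 1.9·18 + 6.4·134 + 2.1·118 + 1.4·51 = 1211.0, so x̄ = 1211.0/11.8 ≈ 102.63.

x ≈ 103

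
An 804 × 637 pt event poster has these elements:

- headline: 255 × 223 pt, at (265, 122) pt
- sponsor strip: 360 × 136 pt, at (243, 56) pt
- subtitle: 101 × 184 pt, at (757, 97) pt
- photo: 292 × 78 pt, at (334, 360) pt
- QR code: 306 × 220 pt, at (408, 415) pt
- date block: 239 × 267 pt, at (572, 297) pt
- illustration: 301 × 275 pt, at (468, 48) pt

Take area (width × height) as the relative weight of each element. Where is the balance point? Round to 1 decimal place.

Areas → weights: headline 255·223 = 56865, sponsor strip 360·136 = 48960, subtitle 101·184 = 18584, photo 292·78 = 22776, QR code 306·220 = 67320, date block 239·267 = 63813, illustration 301·275 = 82775; Σw = 361093.
x: moment 151348073 / weight 361093 ≈ 419.14
y: moment 70544759 / weight 361093 ≈ 195.36

(419.1, 195.4)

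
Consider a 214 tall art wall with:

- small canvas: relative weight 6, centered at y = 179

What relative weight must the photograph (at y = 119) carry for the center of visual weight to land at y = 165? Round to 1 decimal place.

Known: weight 6 with moment 6·179 = 1074.
Balance at y = 165 requires (1074 + w·119) / (6 + w) = 165.
So w = (165·6 − 1074)/(119 − 165) = -84/-46 ≈ 1.83.

w ≈ 1.8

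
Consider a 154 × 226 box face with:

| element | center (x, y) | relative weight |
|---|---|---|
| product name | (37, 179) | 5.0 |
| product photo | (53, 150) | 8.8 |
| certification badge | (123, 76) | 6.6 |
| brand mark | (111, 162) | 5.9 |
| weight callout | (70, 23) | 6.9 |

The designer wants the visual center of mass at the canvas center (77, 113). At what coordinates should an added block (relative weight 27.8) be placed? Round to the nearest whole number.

(75, 110)

New total weight: (5.0 + 8.8 + 6.6 + 5.9 + 6.9) + 27.8 = 61.0.
x: target moment 61.0×77 = 4697.0; current 5.0·37 + 8.8·53 + 6.6·123 + 5.9·111 + 6.9·70 = 2601.1; the added block supplies 2095.9, so x = 2095.9/27.8 ≈ 75.39.
y: target moment 61.0×113 = 6893.0; current 5.0·179 + 8.8·150 + 6.6·76 + 5.9·162 + 6.9·23 = 3831.1; the added block supplies 3061.9, so y = 3061.9/27.8 ≈ 110.14.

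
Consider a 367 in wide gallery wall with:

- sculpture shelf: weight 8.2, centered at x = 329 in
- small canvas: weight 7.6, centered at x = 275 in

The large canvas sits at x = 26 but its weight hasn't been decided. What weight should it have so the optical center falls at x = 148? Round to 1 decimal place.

Known weights sum to 8.2 + 7.6 = 15.8; their moment is 8.2·329 + 7.6·275 = 4787.8.
For the centroid to hit 148: (4787.8 + w·26) / (15.8 + w) = 148.
Solving: w = (148·15.8 − 4787.8) / (26 − 148) = -2449.4 / -122 ≈ 20.08.

w ≈ 20.1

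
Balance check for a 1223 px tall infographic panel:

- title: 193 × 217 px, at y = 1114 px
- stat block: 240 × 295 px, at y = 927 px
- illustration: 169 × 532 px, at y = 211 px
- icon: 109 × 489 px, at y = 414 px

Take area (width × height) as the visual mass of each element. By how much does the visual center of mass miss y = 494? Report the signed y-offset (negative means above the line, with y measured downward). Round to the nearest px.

Areas: title 193·217 = 41881, stat block 240·295 = 70800, illustration 169·532 = 89908, icon 109·489 = 53301. Total weight = 255890.
y-moment: 41881·1114 + 70800·927 + 89908·211 + 53301·414 = 153324236; centroid 153324236/255890 ≈ 599.18.
Offset from y = 494: 599.18 − 494 ≈ 105.18.

≈ 105 px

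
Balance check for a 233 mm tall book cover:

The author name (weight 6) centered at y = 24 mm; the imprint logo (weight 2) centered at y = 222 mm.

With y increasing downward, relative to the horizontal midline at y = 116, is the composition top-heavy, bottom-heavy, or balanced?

Σw = 6 + 2 = 8.
Σw·y = 6·24 + 2·222 = 588, so ȳ = 588/8 ≈ 73.50.
Since 73.5 is above (smaller y than) 116, the composition reads top-heavy.

top-heavy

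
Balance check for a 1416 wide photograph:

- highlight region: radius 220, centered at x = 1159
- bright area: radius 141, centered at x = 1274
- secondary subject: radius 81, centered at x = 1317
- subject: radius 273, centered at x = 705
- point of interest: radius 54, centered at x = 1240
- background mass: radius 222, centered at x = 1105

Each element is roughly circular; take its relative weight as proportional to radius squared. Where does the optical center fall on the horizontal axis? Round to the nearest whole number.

x ≈ 996

r² weights: highlight region 220² = 48400, bright area 141² = 19881, secondary subject 81² = 6561, subject 273² = 74529, point of interest 54² = 2916, background mass 222² = 49284. Total = 201571.
Σw·x = 48400·1159 + 19881·1274 + 6561·1317 + 74529·705 + 2916·1240 + 49284·1105 = 200682436, so x̄ = 200682436/201571 ≈ 995.59.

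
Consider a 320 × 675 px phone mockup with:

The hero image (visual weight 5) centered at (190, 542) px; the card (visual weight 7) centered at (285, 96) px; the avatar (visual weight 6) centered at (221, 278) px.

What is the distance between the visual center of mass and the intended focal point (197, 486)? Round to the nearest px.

≈ 209 px

Weights sum to 5 + 7 + 6 = 18.
x-moment: 5·190 + 7·285 + 6·221 = 4271; centroid 4271/18 ≈ 237.28.
y-moment: 5·542 + 7·96 + 6·278 = 5050; centroid 5050/18 ≈ 280.56.
Relative to (197, 486): Δ = (40.28, -205.44); |Δ| = √(40.28² + -205.44²) ≈ 209.36.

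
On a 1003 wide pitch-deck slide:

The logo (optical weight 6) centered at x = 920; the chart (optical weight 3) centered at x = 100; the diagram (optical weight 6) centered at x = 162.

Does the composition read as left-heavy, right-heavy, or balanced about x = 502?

left-heavy

Weights sum to 6 + 3 + 6 = 15.
x-moment: 6·920 + 3·100 + 6·162 = 6792; centroid 6792/15 ≈ 452.80.
452.8 vs midline 502 → left-heavy.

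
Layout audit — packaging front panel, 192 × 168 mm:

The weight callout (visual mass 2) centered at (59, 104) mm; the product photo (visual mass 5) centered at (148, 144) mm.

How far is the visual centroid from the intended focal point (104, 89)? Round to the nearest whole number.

Σw = 2 + 5 = 7.
x-moment: 2·59 + 5·148 = 858; centroid 858/7 ≈ 122.57.
y-moment: 2·104 + 5·144 = 928; centroid 928/7 ≈ 132.57.
Relative to (104, 89): Δ = (18.57, 43.57); |Δ| = √(18.57² + 43.57²) ≈ 47.36.

≈ 47 mm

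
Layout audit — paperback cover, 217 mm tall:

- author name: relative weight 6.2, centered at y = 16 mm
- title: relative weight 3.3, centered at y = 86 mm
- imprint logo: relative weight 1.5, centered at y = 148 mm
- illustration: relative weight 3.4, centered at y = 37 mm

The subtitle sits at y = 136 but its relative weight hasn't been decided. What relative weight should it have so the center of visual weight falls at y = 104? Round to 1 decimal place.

w ≈ 24.0

Existing Σw = 14.4 (6.2 + 3.3 + 1.5 + 3.4); existing moment 6.2·16 + 3.3·86 + 1.5·148 + 3.4·37 = 730.8.
For the centroid to hit 104: (730.8 + w·136) / (14.4 + w) = 104.
So w = (104·14.4 − 730.8)/(136 − 104) = 766.8/32 ≈ 23.96.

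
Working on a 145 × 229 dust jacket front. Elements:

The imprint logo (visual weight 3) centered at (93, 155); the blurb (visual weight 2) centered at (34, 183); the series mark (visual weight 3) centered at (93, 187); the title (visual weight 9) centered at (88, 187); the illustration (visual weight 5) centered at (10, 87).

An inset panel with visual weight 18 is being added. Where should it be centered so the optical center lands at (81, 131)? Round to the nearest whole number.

(98, 96)

With the inset panel, Σw becomes 3 + 2 + 3 + 9 + 5 + 18 = 40.
Along x: (1468 + 18·x) / 40 = 81 (existing moment 3·93 + 2·34 + 3·93 + 9·88 + 5·10 = 1468) ⇒ x = (3240 − 1468) / 18 ≈ 98.44.
Along y: (3510 + 18·y) / 40 = 131 (existing moment 3·155 + 2·183 + 3·187 + 9·187 + 5·87 = 3510) ⇒ y = (5240 − 3510) / 18 ≈ 96.11.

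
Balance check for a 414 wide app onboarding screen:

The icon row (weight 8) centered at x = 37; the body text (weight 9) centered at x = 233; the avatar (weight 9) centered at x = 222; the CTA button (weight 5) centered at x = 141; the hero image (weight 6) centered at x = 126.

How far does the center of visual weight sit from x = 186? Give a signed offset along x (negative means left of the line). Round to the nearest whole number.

Weights sum to 8 + 9 + 9 + 5 + 6 = 37.
x: (8·37 + 9·233 + 9·222 + 5·141 + 6·126) / 37 = 5852 / 37 ≈ 158.16
Difference: 158.16 − 186 ≈ -27.84.

≈ -28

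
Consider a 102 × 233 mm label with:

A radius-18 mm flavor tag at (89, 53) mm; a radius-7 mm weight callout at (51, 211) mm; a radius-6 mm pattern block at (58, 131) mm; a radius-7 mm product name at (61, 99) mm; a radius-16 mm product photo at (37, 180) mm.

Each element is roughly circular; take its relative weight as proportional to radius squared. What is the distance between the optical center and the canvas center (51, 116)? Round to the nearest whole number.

≈ 13 mm

r² weights: flavor tag 18² = 324, weight callout 7² = 49, pattern block 6² = 36, product name 7² = 49, product photo 16² = 256. Total = 714.
x-moment: 324·89 + 49·51 + 36·58 + 49·61 + 256·37 = 45884; centroid 45884/714 ≈ 64.26.
y-moment: 324·53 + 49·211 + 36·131 + 49·99 + 256·180 = 83158; centroid 83158/714 ≈ 116.47.
Offset from (51, 116): Δx ≈ 13.26, Δy ≈ 0.47; distance = √(Δx² + Δy²) ≈ 13.27.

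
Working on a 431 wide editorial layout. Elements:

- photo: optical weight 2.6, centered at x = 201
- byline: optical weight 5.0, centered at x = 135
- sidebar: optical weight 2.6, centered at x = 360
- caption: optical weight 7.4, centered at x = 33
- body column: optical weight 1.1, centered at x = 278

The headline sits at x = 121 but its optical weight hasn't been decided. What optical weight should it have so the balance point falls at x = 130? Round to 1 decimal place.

w ≈ 28.1

Known weights sum to 2.6 + 5.0 + 2.6 + 7.4 + 1.1 = 18.7; their moment is 2.6·201 + 5.0·135 + 2.6·360 + 7.4·33 + 1.1·278 = 2683.6.
Balance at x = 130 requires (2683.6 + w·121) / (18.7 + w) = 130.
Solving: w = (130·18.7 − 2683.6) / (121 − 130) = -252.6 / -9 ≈ 28.07.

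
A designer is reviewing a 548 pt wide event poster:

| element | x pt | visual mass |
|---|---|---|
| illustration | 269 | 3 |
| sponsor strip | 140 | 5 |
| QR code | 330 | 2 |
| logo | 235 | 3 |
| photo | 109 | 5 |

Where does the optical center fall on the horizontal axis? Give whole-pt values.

x ≈ 190

Σw = 3 + 5 + 2 + 3 + 5 = 18.
x: (3·269 + 5·140 + 2·330 + 3·235 + 5·109) / 18 = 3417 / 18 ≈ 189.83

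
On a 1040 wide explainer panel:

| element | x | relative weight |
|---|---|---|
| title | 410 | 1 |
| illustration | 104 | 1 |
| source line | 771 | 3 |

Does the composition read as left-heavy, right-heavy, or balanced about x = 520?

Total weight = 1 + 1 + 3 = 5.
x: (1·410 + 1·104 + 3·771) / 5 = 2827 / 5 ≈ 565.40
Since 565.4 is right of 520, the composition reads right-heavy.

right-heavy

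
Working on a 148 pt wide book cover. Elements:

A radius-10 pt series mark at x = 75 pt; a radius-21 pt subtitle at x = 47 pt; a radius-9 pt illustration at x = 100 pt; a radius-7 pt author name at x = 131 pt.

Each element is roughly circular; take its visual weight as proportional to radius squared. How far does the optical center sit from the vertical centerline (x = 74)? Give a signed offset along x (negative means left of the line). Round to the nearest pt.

≈ -10 pt

r² weights: series mark 10² = 100, subtitle 21² = 441, illustration 9² = 81, author name 7² = 49. Total = 671.
x-moment: 100·75 + 441·47 + 81·100 + 49·131 = 42746; centroid 42746/671 ≈ 63.70.
Against x = 74, that's 63.70 − 74 = -10.30.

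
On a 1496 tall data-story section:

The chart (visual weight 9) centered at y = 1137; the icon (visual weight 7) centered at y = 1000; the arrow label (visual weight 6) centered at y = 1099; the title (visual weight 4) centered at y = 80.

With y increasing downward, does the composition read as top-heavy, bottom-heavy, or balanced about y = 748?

bottom-heavy

Weights sum to 9 + 7 + 6 + 4 = 26.
y-moment: 9·1137 + 7·1000 + 6·1099 + 4·80 = 24147; centroid 24147/26 ≈ 928.73.
928.7 vs midline 748 → bottom-heavy.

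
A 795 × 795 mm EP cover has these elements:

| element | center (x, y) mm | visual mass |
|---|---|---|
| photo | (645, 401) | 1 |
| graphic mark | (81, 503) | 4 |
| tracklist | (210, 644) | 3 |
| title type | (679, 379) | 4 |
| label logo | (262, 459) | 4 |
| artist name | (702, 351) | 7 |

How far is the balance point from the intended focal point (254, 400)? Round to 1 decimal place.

≈ 197.2 mm

Weights sum to 1 + 4 + 3 + 4 + 4 + 7 = 23.
x: moment 10277 / weight 23 ≈ 446.83
y: moment 10154 / weight 23 ≈ 441.48
Offset from (254, 400): Δx ≈ 192.83, Δy ≈ 41.48; distance = √(Δx² + Δy²) ≈ 197.24.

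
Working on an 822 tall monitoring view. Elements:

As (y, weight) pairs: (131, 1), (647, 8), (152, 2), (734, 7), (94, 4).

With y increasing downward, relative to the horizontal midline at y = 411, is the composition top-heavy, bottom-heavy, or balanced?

Total weight = 1 + 8 + 2 + 7 + 4 = 22.
y: (1·131 + 8·647 + 2·152 + 7·734 + 4·94) / 22 = 11125 / 22 ≈ 505.68
Since 505.7 is below (larger y than) 411, the composition reads bottom-heavy.

bottom-heavy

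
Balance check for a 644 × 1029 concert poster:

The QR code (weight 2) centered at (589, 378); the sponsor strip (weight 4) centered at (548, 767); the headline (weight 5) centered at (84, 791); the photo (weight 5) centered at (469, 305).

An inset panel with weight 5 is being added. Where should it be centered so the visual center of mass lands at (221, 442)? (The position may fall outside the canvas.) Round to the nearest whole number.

(-299, -4)

New total weight: (2 + 4 + 5 + 5) + 5 = 21.
x: target moment 21×221 = 4641; current 2·589 + 4·548 + 5·84 + 5·469 = 6135; the inset panel supplies -1494, so x = -1494/5 ≈ -298.80.
y: target moment 21×442 = 9282; current 2·378 + 4·767 + 5·791 + 5·305 = 9304; the inset panel supplies -22, so y = -22/5 ≈ -4.40.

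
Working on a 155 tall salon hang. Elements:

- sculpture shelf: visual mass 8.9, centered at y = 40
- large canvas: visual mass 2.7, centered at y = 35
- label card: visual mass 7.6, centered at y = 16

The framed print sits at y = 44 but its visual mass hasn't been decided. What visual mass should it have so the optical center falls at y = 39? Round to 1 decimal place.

w ≈ 35.3

Fixed elements: Σw = 8.9 + 2.7 + 7.6 = 19.2, Σw·y = 8.9·40 + 2.7·35 + 7.6·16 = 572.1.
Balance at y = 39 requires (572.1 + w·44) / (19.2 + w) = 39.
So w = (39·19.2 − 572.1)/(44 − 39) = 176.7/5 ≈ 35.34.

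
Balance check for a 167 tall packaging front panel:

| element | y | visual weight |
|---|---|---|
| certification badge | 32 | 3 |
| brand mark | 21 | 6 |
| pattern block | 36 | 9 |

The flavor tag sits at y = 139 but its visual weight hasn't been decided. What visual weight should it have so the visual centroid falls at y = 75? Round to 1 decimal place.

Known weights sum to 3 + 6 + 9 = 18; their moment is 3·32 + 6·21 + 9·36 = 546.
Set Σw·y/Σw = 75: (546 + 139w) = 75·(18 + w).
Rearranging, w·(139 − 75) = 75·18 − 546 = 804, so w ≈ 804/64 = 12.56.

w ≈ 12.6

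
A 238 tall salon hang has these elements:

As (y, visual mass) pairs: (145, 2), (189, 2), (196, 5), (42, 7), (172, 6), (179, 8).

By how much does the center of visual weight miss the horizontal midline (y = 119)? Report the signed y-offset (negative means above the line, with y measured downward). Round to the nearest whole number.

≈ 28

Total weight = 2 + 2 + 5 + 7 + 6 + 8 = 30.
y: moment 4406 / weight 30 ≈ 146.87
Offset from y = 119: 146.87 − 119 ≈ 27.87.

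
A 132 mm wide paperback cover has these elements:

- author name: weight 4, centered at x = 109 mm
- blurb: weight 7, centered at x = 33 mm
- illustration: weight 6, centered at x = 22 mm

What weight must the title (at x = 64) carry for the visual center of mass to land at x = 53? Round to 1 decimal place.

Known weights sum to 4 + 7 + 6 = 17; their moment is 4·109 + 7·33 + 6·22 = 799.
Set Σw·x/Σw = 53: (799 + 64w) = 53·(17 + w).
Solving: w = (53·17 − 799) / (64 − 53) = 102 / 11 ≈ 9.27.

w ≈ 9.3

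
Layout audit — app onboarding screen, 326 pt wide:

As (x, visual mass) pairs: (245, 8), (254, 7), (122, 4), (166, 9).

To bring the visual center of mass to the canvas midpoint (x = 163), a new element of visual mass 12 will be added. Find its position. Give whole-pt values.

With the new element, Σw becomes 8 + 7 + 4 + 9 + 12 = 40.
x: target moment 40×163 = 6520; current 8·245 + 7·254 + 4·122 + 9·166 = 5720; the new element supplies 800, so x = 800/12 ≈ 66.67.

x ≈ 67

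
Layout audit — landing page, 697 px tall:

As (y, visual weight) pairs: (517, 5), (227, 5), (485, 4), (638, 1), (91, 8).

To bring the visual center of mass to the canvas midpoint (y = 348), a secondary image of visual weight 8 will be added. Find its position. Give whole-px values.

With the secondary image, Σw becomes 5 + 5 + 4 + 1 + 8 + 8 = 31.
Along y: (7026 + 8·y) / 31 = 348 (existing moment 5·517 + 5·227 + 4·485 + 1·638 + 8·91 = 7026) ⇒ y = (10788 − 7026) / 8 ≈ 470.25.

y ≈ 470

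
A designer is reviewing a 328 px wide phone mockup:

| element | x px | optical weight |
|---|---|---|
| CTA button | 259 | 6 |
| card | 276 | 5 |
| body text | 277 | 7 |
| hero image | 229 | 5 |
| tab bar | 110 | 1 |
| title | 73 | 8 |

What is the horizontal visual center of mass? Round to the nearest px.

x ≈ 210

Σw = 6 + 5 + 7 + 5 + 1 + 8 = 32.
x-moment: 6·259 + 5·276 + 7·277 + 5·229 + 1·110 + 8·73 = 6712; centroid 6712/32 ≈ 209.75.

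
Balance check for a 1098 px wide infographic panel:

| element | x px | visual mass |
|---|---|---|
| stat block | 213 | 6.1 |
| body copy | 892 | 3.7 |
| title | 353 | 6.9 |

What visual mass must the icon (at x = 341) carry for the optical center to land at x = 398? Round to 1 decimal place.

w ≈ 6.8

Fixed elements: Σw = 6.1 + 3.7 + 6.9 = 16.7, Σw·x = 6.1·213 + 3.7·892 + 6.9·353 = 7035.4.
Set Σw·x/Σw = 398: (7035.4 + 341w) = 398·(16.7 + w).
Rearranging, w·(341 − 398) = 398·16.7 − 7035.4 = -388.8, so w ≈ -388.8/-57 = 6.82.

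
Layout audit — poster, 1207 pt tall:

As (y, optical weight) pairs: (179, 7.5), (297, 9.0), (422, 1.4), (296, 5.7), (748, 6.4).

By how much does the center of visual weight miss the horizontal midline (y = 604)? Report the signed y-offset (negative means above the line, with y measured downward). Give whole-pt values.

≈ -235 pt

Total weight = 7.5 + 9.0 + 1.4 + 5.7 + 6.4 = 30.0.
y: (7.5·179 + 9.0·297 + 1.4·422 + 5.7·296 + 6.4·748) / 30.0 = 11080.7 / 30.0 ≈ 369.36
Offset from y = 604: 369.36 − 604 ≈ -234.64.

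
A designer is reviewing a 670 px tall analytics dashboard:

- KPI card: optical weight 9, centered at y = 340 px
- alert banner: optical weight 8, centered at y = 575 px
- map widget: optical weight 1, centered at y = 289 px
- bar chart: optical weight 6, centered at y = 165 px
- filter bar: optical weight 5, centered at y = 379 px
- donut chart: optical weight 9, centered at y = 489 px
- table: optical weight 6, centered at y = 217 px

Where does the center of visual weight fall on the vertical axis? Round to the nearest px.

Σw = 9 + 8 + 1 + 6 + 5 + 9 + 6 = 44.
Σw·y = 9·340 + 8·575 + 1·289 + 6·165 + 5·379 + 9·489 + 6·217 = 16537, so ȳ = 16537/44 ≈ 375.84.

y ≈ 376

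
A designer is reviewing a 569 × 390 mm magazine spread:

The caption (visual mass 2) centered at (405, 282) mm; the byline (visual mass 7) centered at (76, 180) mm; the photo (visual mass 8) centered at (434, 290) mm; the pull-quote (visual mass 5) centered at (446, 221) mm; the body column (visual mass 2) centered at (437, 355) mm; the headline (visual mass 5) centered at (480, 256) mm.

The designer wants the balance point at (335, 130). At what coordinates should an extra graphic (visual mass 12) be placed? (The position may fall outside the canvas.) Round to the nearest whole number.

(285, -159)

After adding the extra graphic, total weight = 2 + 7 + 8 + 5 + 2 + 5 + 12 = 41.
Along x: (10318 + 12·x) / 41 = 335 (existing moment 2·405 + 7·76 + 8·434 + 5·446 + 2·437 + 5·480 = 10318) ⇒ x = (13735 − 10318) / 12 ≈ 284.75.
Along y: (7239 + 12·y) / 41 = 130 (existing moment 2·282 + 7·180 + 8·290 + 5·221 + 2·355 + 5·256 = 7239) ⇒ y = (5330 − 7239) / 12 ≈ -159.08.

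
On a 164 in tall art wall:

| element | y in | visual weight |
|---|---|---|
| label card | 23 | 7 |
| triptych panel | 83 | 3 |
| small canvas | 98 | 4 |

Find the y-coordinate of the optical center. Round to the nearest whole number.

Weights sum to 7 + 3 + 4 = 14.
y: (7·23 + 3·83 + 4·98) / 14 = 802 / 14 ≈ 57.29

y ≈ 57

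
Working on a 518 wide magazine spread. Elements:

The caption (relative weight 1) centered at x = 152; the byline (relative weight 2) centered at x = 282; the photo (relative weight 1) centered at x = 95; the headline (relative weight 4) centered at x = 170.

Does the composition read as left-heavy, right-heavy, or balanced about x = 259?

left-heavy

Total weight = 1 + 2 + 1 + 4 = 8.
x-moment: 1·152 + 2·282 + 1·95 + 4·170 = 1491; centroid 1491/8 ≈ 186.38.
186.4 lies left of the midline 259, so the layout is left-heavy.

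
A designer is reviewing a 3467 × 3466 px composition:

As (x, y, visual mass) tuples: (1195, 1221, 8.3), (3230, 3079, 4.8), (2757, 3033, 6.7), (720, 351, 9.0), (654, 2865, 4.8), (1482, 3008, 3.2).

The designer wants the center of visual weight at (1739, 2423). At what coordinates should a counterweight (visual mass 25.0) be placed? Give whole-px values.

(1969, 3119)

New total weight: (8.3 + 4.8 + 6.7 + 9.0 + 4.8 + 3.2) + 25.0 = 61.8.
Along x: (58256.0 + 25.0·x) / 61.8 = 1739 (existing moment 8.3·1195 + 4.8·3230 + 6.7·2757 + 9.0·720 + 4.8·654 + 3.2·1482 = 58256.0) ⇒ x = (107470.2 − 58256.0) / 25.0 ≈ 1968.57.
Along y: (71771.2 + 25.0·y) / 61.8 = 2423 (existing moment 8.3·1221 + 4.8·3079 + 6.7·3033 + 9.0·351 + 4.8·2865 + 3.2·3008 = 71771.2) ⇒ y = (149741.4 − 71771.2) / 25.0 ≈ 3118.81.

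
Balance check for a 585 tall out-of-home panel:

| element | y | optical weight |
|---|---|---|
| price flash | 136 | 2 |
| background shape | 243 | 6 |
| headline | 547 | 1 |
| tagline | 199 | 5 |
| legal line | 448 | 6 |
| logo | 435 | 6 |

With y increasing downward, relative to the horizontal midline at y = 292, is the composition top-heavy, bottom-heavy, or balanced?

bottom-heavy

Total weight = 2 + 6 + 1 + 5 + 6 + 6 = 26.
Σw·y = 8570; ȳ = 8570/26 ≈ 329.62.
329.6 lies below (larger y than) the midline 292, so the layout is bottom-heavy.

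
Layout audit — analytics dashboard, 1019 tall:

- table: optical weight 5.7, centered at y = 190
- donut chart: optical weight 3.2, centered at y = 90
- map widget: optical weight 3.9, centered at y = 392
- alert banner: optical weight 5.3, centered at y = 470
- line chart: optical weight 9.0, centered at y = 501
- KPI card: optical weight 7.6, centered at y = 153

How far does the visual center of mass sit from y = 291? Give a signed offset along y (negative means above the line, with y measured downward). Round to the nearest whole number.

≈ 28

Weights sum to 5.7 + 3.2 + 3.9 + 5.3 + 9.0 + 7.6 = 34.7.
y: moment 11062.6 / weight 34.7 ≈ 318.81
Difference: 318.81 − 291 ≈ 27.81.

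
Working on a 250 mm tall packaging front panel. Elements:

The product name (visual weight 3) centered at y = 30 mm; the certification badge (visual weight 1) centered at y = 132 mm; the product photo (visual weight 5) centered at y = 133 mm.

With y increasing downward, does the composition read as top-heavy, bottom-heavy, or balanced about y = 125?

top-heavy

Total weight = 3 + 1 + 5 = 9.
y-moment: 3·30 + 1·132 + 5·133 = 887; centroid 887/9 ≈ 98.56.
98.6 lies above (smaller y than) the midline 125, so the layout is top-heavy.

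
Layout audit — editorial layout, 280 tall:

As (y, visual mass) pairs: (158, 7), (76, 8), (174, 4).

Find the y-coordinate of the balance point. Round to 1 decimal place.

y ≈ 126.8

Σw = 7 + 8 + 4 = 19.
y-moment: 7·158 + 8·76 + 4·174 = 2410; centroid 2410/19 ≈ 126.84.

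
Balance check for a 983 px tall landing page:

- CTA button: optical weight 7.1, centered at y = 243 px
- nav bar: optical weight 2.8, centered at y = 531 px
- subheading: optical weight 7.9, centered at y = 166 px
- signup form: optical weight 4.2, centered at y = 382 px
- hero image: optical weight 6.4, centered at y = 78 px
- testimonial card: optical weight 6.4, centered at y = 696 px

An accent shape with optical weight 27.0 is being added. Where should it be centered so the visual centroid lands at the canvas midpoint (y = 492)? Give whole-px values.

After adding the accent shape, total weight = 7.1 + 2.8 + 7.9 + 4.2 + 6.4 + 6.4 + 27.0 = 61.8.
y: target moment 61.8×492 = 30405.6; current 7.1·243 + 2.8·531 + 7.9·166 + 4.2·382 + 6.4·78 + 6.4·696 = 11081.5; the accent shape supplies 19324.1, so y = 19324.1/27.0 ≈ 715.71.

y ≈ 716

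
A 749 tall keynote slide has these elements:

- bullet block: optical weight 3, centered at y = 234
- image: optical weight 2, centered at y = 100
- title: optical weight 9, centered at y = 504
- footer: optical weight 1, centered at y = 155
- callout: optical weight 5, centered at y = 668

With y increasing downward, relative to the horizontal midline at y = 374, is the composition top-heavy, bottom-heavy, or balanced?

Weights sum to 3 + 2 + 9 + 1 + 5 = 20.
y: (3·234 + 2·100 + 9·504 + 1·155 + 5·668) / 20 = 8933 / 20 ≈ 446.65
446.6 lies below (larger y than) the midline 374, so the layout is bottom-heavy.

bottom-heavy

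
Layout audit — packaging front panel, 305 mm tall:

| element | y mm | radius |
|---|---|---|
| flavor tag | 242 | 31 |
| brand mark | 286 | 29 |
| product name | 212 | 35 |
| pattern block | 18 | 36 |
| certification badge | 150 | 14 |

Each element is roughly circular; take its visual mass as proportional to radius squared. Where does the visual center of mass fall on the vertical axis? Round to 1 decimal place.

Weights ∝ r²: flavor tag 31² = 961, brand mark 29² = 841, product name 35² = 1225, pattern block 36² = 1296, certification badge 14² = 196; Σw = 4519.
y: (961·242 + 841·286 + 1225·212 + 1296·18 + 196·150) / 4519 = 785516 / 4519 ≈ 173.83

y ≈ 173.8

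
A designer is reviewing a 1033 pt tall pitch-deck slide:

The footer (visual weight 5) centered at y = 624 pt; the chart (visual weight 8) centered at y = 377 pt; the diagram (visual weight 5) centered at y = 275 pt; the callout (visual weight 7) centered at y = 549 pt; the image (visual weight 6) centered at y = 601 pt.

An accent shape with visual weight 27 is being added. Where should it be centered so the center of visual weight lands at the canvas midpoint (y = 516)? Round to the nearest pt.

New total weight: (5 + 8 + 5 + 7 + 6) + 27 = 58.
y: target moment 58×516 = 29928; current 5·624 + 8·377 + 5·275 + 7·549 + 6·601 = 14960; the accent shape supplies 14968, so y = 14968/27 ≈ 554.37.

y ≈ 554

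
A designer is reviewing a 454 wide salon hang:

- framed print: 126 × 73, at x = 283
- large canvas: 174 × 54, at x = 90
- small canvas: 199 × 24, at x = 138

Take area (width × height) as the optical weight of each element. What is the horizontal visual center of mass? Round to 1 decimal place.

x ≈ 175.8

Areas: framed print 126·73 = 9198, large canvas 174·54 = 9396, small canvas 199·24 = 4776. Total weight = 23370.
x-moment: 9198·283 + 9396·90 + 4776·138 = 4107762; centroid 4107762/23370 ≈ 175.77.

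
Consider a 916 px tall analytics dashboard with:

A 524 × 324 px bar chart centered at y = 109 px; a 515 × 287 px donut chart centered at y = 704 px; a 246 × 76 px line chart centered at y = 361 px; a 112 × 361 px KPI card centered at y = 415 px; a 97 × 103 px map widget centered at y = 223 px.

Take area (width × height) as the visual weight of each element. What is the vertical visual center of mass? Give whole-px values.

y ≈ 384

Areas → weights: bar chart 524·324 = 169776, donut chart 515·287 = 147805, line chart 246·76 = 18696, KPI card 112·361 = 40432, map widget 97·103 = 9991; Σw = 386700.
y-moment: 169776·109 + 147805·704 + 18696·361 + 40432·415 + 9991·223 = 148316833; centroid 148316833/386700 ≈ 383.54.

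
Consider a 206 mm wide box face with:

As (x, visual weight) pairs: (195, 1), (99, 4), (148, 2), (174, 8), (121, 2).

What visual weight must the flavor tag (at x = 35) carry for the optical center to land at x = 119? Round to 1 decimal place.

w ≈ 5.9

Existing Σw = 17 (1 + 4 + 2 + 8 + 2); existing moment 1·195 + 4·99 + 2·148 + 8·174 + 2·121 = 2521.
For the centroid to hit 119: (2521 + w·35) / (17 + w) = 119.
Solving: w = (119·17 − 2521) / (35 − 119) = -498 / -84 ≈ 5.93.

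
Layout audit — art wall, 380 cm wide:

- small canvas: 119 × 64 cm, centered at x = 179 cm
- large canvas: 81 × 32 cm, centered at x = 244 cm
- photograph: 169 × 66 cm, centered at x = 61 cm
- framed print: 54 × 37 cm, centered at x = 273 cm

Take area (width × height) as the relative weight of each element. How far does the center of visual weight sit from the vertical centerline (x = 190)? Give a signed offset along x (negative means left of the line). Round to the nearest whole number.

≈ -52 cm

Taking area as weight: small canvas 119·64 = 7616, large canvas 81·32 = 2592, photograph 169·66 = 11154, framed print 54·37 = 1998. Sum 23360.
x: (7616·179 + 2592·244 + 11154·61 + 1998·273) / 23360 = 3221560 / 23360 ≈ 137.91
Difference: 137.91 − 190 ≈ -52.09.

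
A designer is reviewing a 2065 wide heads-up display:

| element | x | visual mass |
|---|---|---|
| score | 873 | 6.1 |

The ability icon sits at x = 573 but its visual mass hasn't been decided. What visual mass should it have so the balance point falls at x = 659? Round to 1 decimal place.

The single fixed element contributes weight 6.1, moment 6.1·873 = 5325.3.
Balance at x = 659 requires (5325.3 + w·573) / (6.1 + w) = 659.
So w = (659·6.1 − 5325.3)/(573 − 659) = -1305.4/-86 ≈ 15.18.

w ≈ 15.2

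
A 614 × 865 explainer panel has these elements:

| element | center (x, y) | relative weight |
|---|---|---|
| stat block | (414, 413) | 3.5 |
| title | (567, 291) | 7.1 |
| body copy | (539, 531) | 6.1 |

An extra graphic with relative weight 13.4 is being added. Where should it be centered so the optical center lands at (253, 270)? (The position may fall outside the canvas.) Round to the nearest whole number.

(-86, 103)

New total weight: (3.5 + 7.1 + 6.1) + 13.4 = 30.1.
x: need Σw·x = 30.1·253 = 7615.3. Existing = 3.5·414 + 7.1·567 + 6.1·539 = 8762.6. Remainder -1147.3 / 13.4 ≈ -85.62.
y: need Σw·y = 30.1·270 = 8127.0. Existing = 3.5·413 + 7.1·291 + 6.1·531 = 6750.7. Remainder 1376.3 / 13.4 ≈ 102.71.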